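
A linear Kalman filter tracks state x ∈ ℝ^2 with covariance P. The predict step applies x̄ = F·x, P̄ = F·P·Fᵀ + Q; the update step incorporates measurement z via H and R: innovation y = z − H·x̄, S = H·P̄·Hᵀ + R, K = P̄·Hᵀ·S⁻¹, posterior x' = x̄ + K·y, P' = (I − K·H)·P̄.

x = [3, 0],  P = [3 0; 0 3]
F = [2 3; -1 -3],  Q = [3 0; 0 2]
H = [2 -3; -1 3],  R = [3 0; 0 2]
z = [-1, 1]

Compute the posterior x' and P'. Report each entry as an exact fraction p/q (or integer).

x̄ = F·x = [6, -3]
P̄ = F·P·Fᵀ + Q = [42 -33; -33 32]
y = z − H·x̄ = [-22, 16]
S = H·P̄·Hᵀ + R = [855 -669; -669 530]
K = P̄·Hᵀ·S⁻¹ = [887/1863 208/621; 49/621 71/207]
x' = x̄ + K·y = [1648/1863, 467/621]
P' = (I − K·H)·P̄ = [1303/621 191/207; 191/207 37/69]

x' = [1648/1863, 467/621]
P' = [1303/621 191/207; 191/207 37/69]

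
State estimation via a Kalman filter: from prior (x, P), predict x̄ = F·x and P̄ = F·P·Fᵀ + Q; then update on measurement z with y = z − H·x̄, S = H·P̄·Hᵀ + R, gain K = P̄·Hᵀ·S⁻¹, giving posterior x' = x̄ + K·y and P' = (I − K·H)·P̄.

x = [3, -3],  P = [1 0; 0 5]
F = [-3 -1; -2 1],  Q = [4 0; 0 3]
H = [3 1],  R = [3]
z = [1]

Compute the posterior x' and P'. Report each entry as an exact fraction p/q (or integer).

x' = [442/183, -409/61]
P' = [269/183 -214/61; -214/61 657/61]

x̄ = F·x = [-6, -9]
P̄ = F·P·Fᵀ + Q = [18 1; 1 12]
y = z − H·x̄ = [28]
S = H·P̄·Hᵀ + R = [183]
K = P̄·Hᵀ·S⁻¹ = [55/183; 5/61]
x' = x̄ + K·y = [442/183, -409/61]
P' = (I − K·H)·P̄ = [269/183 -214/61; -214/61 657/61]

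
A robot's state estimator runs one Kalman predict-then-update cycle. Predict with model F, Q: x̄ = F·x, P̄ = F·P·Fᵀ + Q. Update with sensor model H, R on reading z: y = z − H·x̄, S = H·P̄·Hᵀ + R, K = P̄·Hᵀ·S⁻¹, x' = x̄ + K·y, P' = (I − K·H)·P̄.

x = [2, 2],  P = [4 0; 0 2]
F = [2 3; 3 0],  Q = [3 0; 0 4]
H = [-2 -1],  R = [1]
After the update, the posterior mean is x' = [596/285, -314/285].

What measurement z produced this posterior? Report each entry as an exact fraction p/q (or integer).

x̄ = F·x = [10, 6]
P̄ = F·P·Fᵀ + Q = [37 24; 24 40]
S = H·P̄·Hᵀ + R = [285]
K = P̄·Hᵀ·S⁻¹ = [-98/285; -88/285]
x' − x̄ = [-2254/285, -2024/285] = K·y
y = (KᵀK)⁻¹·Kᵀ·(x' − x̄) = [23]
z = y + H·x̄ = [23] + [-26] = [-3]

z = [-3]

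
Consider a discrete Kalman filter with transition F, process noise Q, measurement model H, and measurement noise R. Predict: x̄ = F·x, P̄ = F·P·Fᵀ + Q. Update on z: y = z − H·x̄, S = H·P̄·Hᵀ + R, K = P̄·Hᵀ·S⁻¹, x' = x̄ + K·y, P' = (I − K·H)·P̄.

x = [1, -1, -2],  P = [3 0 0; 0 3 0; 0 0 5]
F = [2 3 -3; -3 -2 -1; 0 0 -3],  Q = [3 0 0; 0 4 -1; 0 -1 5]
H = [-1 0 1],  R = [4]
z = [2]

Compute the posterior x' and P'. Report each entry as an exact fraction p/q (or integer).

x' = [71/17, 86/51, 311/51]
P' = [891/17 133/17 835/17; 133/17 1223/51 539/51; 835/17 539/51 2525/51]

x̄ = F·x = [5, 1, 6]
P̄ = F·P·Fᵀ + Q = [87 -21 45; -21 48 14; 45 14 50]
y = z − H·x̄ = [1]
S = H·P̄·Hᵀ + R = [51]
K = P̄·Hᵀ·S⁻¹ = [-14/17; 35/51; 5/51]
x' = x̄ + K·y = [71/17, 86/51, 311/51]
P' = (I − K·H)·P̄ = [891/17 133/17 835/17; 133/17 1223/51 539/51; 835/17 539/51 2525/51]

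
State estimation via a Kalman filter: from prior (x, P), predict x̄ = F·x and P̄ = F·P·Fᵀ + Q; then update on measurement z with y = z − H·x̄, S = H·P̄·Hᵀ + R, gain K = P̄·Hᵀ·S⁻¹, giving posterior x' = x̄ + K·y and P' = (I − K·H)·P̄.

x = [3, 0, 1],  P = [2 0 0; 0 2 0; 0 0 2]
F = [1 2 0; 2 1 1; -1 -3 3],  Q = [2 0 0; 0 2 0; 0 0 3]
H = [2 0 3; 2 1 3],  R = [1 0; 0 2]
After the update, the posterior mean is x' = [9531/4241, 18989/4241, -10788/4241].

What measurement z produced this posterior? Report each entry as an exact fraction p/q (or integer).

z = [-3, 1]

x̄ = F·x = [3, 7, 0]
P̄ = F·P·Fᵀ + Q = [12 8 -14; 8 14 -4; -14 -4 41]
S = H·P̄·Hᵀ + R = [250 253; 253 273]
K = P̄·Hᵀ·S⁻¹ = [-2384/4241 2054/4241; -3462/4241 3488/4241; 2912/4241 -1285/4241]
x' − x̄ = [-3192/4241, -10698/4241, -10788/4241] = K·y
y = (KᵀK)⁻¹·Kᵀ·(x' − x̄) = [-9, -12]
z = y + H·x̄ = [-9, -12] + [6, 13] = [-3, 1]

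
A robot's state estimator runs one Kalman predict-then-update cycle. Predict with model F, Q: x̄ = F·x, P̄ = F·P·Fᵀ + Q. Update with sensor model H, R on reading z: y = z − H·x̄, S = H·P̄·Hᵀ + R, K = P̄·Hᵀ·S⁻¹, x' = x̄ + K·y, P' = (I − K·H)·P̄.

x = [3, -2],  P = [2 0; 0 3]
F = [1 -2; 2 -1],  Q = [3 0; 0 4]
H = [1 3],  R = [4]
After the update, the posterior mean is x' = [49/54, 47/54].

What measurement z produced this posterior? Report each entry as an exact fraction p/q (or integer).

x̄ = F·x = [7, 8]
P̄ = F·P·Fᵀ + Q = [17 10; 10 15]
S = H·P̄·Hᵀ + R = [216]
K = P̄·Hᵀ·S⁻¹ = [47/216; 55/216]
x' − x̄ = [-329/54, -385/54] = K·y
y = (KᵀK)⁻¹·Kᵀ·(x' − x̄) = [-28]
z = y + H·x̄ = [-28] + [31] = [3]

z = [3]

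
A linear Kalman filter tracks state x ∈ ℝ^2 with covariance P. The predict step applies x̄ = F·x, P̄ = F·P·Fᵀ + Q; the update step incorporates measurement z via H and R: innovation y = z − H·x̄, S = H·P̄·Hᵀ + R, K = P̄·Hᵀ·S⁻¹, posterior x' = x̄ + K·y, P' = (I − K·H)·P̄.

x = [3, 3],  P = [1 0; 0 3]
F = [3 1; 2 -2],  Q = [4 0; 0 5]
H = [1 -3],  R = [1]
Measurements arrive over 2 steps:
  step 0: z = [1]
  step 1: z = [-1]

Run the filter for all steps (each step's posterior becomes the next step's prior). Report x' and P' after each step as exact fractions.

step 0: x̄ = F·x = [12, 0]
step 0: P̄ = F·P·Fᵀ + Q = [16 0; 0 21]
step 0: y = z − H·x̄ = [-11]
step 0: S = H·P̄·Hᵀ + R = [206]
step 0: K = P̄·Hᵀ·S⁻¹ = [8/103; -63/206]
step 0: x' = x̄ + K·y = [1148/103, 693/206]
step 0: P' = (I − K·H)·P̄ = [1520/103 504/103; 504/103 357/206]
step 1: x̄ = F·x = [7581/206, 1603/103]
step 1: P̄ = F·P·Fᵀ + Q = [34589/206 6747/103; 6747/103 3277/103]
step 1: y = z − H·x̄ = [1831/206]
step 1: S = H·P̄·Hᵀ + R = [12817/206]
step 1: K = P̄·Hᵀ·S⁻¹ = [-5893/12817; -6168/12817]
step 1: x' = x̄ + K·y = [229/7, 79/7]
step 1: P' = (I − K·H)·P̄ = [1983494/12817 663129/12817; 663129/12817 223099/12817]

step 0: x' = [1148/103, 693/206], P' = [1520/103 504/103; 504/103 357/206]
step 1: x' = [229/7, 79/7], P' = [1983494/12817 663129/12817; 663129/12817 223099/12817]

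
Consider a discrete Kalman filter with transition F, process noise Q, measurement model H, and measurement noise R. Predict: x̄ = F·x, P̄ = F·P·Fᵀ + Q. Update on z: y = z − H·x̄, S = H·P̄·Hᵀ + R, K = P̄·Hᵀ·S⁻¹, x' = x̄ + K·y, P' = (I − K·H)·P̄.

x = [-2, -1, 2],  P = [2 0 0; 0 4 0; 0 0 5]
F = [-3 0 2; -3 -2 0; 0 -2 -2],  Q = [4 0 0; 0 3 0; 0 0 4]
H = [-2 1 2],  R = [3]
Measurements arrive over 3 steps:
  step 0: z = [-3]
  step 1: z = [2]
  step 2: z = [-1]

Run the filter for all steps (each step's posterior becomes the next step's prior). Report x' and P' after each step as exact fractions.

step 0: x̄ = F·x = [10, 8, -2]
step 0: P̄ = F·P·Fᵀ + Q = [42 18 -20; 18 37 16; -20 16 40]
step 0: y = z − H·x̄ = [13]
step 0: S = H·P̄·Hᵀ + R = [520]
step 0: K = P̄·Hᵀ·S⁻¹ = [-53/260; 33/520; 17/65]
step 0: x' = x̄ + K·y = [147/20, 353/40, 7/5]
step 0: P' = (I − K·H)·P̄ = [2651/130 6429/260 502/65; 6429/260 18151/520 479/65; 502/65 479/65 288/65]
step 1: x̄ = F·x = [-77/4, -397/10, -409/20]
step 1: P̄ = F·P·Fᵀ + Q = [2927/26 3329/13 295/2; 3329/13 40487/65 1819/5; 295/2 1819/5 2203/10]
step 1: y = z − H·x̄ = [441/10]
step 1: S = H·P̄·Hᵀ + R = [78538/65]
step 1: K = P̄·Hᵀ·S⁻¹ = [21185/78538; 54491/78538; 33111/78538]
step 1: x' = x̄ + K·y = [-288799/39269, -1429811/157076, -145907/78538]
step 1: P' = (I − K·H)·P̄ = [968443/39269 2351895/78538 396358/39269; 2351895/78538 3238445/78538 814409/78538; 396358/39269 814409/78538 217589/39269]
step 2: x̄ = F·x = [720490/39269, 3162605/78538, 1721625/78538]
step 2: P̄ = F·P·Fᵀ + Q = [4987123/39269 11764706/39269 6934659/39269; 11764706/39269 29422054/39269 17539541/39269; 6934659/39269 17539541/39269 10761958/39269]
step 2: y = z − H·x̄ = [-3802433/78538]
step 2: S = H·P̄·Hᵀ + R = [60158253/39269]
step 2: K = P̄·Hᵀ·S⁻¹ = [5219926/20052751; 40971724/60158253; 25194139/60158253]
step 2: x' = x̄ + K·y = [115195119/20052751, 877653017/120316506, 98944801/60158253]
step 2: P' = (I − K·H)·P̄ = [465065405/20052751 561393278/20052751 192198655/20052751; 561393278/20052751 2324917894/60158253 583178473/60158253; 192198655/20052751 583178473/60158253 322797937/60158253]

step 0: x' = [147/20, 353/40, 7/5], P' = [2651/130 6429/260 502/65; 6429/260 18151/520 479/65; 502/65 479/65 288/65]
step 1: x' = [-288799/39269, -1429811/157076, -145907/78538], P' = [968443/39269 2351895/78538 396358/39269; 2351895/78538 3238445/78538 814409/78538; 396358/39269 814409/78538 217589/39269]
step 2: x' = [115195119/20052751, 877653017/120316506, 98944801/60158253], P' = [465065405/20052751 561393278/20052751 192198655/20052751; 561393278/20052751 2324917894/60158253 583178473/60158253; 192198655/20052751 583178473/60158253 322797937/60158253]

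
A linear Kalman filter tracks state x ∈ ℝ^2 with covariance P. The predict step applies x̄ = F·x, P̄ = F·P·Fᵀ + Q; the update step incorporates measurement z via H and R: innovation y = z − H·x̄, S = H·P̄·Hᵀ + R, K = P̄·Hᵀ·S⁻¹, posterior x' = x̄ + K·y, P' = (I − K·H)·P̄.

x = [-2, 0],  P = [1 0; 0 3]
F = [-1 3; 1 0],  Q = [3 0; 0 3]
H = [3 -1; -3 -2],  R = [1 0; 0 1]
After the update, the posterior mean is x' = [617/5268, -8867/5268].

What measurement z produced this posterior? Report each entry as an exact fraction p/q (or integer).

x̄ = F·x = [2, -2]
P̄ = F·P·Fᵀ + Q = [31 -1; -1 4]
S = H·P̄·Hᵀ + R = [290 -268; -268 284]
K = P̄·Hᵀ·S⁻¹ = [577/2634 -599/5268; -416/1317 -1663/5268]
x' − x̄ = [-9919/5268, 1669/5268] = K·y
y = (KᵀK)⁻¹·Kᵀ·(x' − x̄) = [-6, 5]
z = y + H·x̄ = [-6, 5] + [8, -2] = [2, 3]

z = [2, 3]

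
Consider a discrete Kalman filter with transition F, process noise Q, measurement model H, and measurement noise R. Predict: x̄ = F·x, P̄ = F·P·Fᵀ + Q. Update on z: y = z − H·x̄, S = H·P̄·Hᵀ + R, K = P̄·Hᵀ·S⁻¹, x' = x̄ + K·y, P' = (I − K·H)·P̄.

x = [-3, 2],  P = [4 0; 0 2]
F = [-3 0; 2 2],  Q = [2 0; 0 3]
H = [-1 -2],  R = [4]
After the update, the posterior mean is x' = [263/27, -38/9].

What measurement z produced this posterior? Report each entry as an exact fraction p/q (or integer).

z = [-1]

x̄ = F·x = [9, -2]
P̄ = F·P·Fᵀ + Q = [38 -24; -24 27]
S = H·P̄·Hᵀ + R = [54]
K = P̄·Hᵀ·S⁻¹ = [5/27; -5/9]
x' − x̄ = [20/27, -20/9] = K·y
y = (KᵀK)⁻¹·Kᵀ·(x' − x̄) = [4]
z = y + H·x̄ = [4] + [-5] = [-1]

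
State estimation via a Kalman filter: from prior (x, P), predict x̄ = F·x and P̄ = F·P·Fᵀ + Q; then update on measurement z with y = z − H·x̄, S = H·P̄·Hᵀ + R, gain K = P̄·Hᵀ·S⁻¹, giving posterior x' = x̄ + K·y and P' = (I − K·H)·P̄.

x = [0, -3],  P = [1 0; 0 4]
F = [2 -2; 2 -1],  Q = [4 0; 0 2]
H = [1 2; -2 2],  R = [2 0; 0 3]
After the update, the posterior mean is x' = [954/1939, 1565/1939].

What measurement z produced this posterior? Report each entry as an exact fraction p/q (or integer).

z = [2, 1]

x̄ = F·x = [6, 3]
P̄ = F·P·Fᵀ + Q = [24 12; 12 10]
S = H·P̄·Hᵀ + R = [114 -32; -32 43]
K = P̄·Hᵀ·S⁻¹ = [648/1939 -600/1939; 624/1939 284/1939]
x' − x̄ = [-10680/1939, -4252/1939] = K·y
y = (KᵀK)⁻¹·Kᵀ·(x' − x̄) = [-10, 7]
z = y + H·x̄ = [-10, 7] + [12, -6] = [2, 1]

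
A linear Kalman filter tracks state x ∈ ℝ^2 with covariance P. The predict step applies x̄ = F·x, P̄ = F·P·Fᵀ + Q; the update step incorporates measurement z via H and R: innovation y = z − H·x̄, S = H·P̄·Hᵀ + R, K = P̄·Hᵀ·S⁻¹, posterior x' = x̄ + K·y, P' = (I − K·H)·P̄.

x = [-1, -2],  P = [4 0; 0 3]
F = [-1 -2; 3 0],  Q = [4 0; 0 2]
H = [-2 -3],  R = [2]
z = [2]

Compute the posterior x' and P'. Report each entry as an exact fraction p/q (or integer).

x̄ = F·x = [5, -3]
P̄ = F·P·Fᵀ + Q = [20 -12; -12 38]
y = z − H·x̄ = [3]
S = H·P̄·Hᵀ + R = [280]
K = P̄·Hᵀ·S⁻¹ = [-1/70; -9/28]
x' = x̄ + K·y = [347/70, -111/28]
P' = (I − K·H)·P̄ = [698/35 -93/7; -93/7 127/14]

x' = [347/70, -111/28]
P' = [698/35 -93/7; -93/7 127/14]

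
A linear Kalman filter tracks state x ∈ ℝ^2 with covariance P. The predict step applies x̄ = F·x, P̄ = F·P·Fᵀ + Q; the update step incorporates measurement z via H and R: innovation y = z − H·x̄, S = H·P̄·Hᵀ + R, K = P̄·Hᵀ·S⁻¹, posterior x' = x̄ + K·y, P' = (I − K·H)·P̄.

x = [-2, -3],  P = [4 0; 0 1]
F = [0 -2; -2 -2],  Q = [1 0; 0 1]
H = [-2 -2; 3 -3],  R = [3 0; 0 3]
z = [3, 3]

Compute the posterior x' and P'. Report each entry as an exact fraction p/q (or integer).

x̄ = F·x = [6, 10]
P̄ = F·P·Fᵀ + Q = [5 4; 4 21]
y = z − H·x̄ = [35, 15]
S = H·P̄·Hᵀ + R = [139 96; 96 165]
K = P̄·Hᵀ·S⁻¹ = [-1086/4573 715/4573; -1118/4573 -763/4573]
x' = x̄ + K·y = [9/269, -285/269]
P' = (I − K·H)·P̄ = [1172/4573 457/4573; 457/4573 1220/4573]

x' = [9/269, -285/269]
P' = [1172/4573 457/4573; 457/4573 1220/4573]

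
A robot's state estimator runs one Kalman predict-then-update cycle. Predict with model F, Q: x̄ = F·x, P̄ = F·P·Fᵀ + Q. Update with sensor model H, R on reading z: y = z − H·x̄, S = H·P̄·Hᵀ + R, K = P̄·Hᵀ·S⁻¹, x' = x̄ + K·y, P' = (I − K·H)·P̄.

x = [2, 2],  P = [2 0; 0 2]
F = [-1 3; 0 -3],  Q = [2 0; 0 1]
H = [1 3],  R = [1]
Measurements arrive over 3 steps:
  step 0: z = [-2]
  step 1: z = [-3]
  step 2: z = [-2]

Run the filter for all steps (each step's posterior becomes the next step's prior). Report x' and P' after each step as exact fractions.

step 0: x̄ = F·x = [4, -6]
step 0: P̄ = F·P·Fᵀ + Q = [22 -18; -18 19]
step 0: y = z − H·x̄ = [12]
step 0: S = H·P̄·Hᵀ + R = [86]
step 0: K = P̄·Hᵀ·S⁻¹ = [-16/43; 39/86]
step 0: x' = x̄ + K·y = [-20/43, -24/43]
step 0: P' = (I − K·H)·P̄ = [434/43 -150/43; -150/43 113/86]
step 1: x̄ = F·x = [-52/43, 72/43]
step 1: P̄ = F·P·Fᵀ + Q = [3857/86 -1917/86; -1917/86 1103/86]
step 1: y = z − H·x̄ = [-293/43]
step 1: S = H·P̄·Hᵀ + R = [1184/43]
step 1: K = P̄·Hᵀ·S⁻¹ = [-947/1184; 87/148]
step 1: x' = x̄ + K·y = [5021/1184, -345/148]
step 1: P' = (I − K·H)·P̄ = [32245/1184 -1383/148; -1383/148 245/74]
step 2: x̄ = F·x = [-13301/1184, 1035/148]
step 2: P̄ = F·P·Fᵀ + Q = [136277/1184 -8559/148; -8559/148 2279/74]
step 2: y = z − H·x̄ = [-13907/1184]
step 2: S = H·P̄·Hᵀ + R = [54805/1184]
step 2: K = P̄·Hᵀ·S⁻¹ = [-69139/54805; 8184/10961]
step 2: x' = x̄ + K·y = [392829/109610, -38949/21922]
step 2: P' = (I − K·H)·P̄ = [4541317/109610 -311973/21922; -311973/21922 109447/21922]

step 0: x' = [-20/43, -24/43], P' = [434/43 -150/43; -150/43 113/86]
step 1: x' = [5021/1184, -345/148], P' = [32245/1184 -1383/148; -1383/148 245/74]
step 2: x' = [392829/109610, -38949/21922], P' = [4541317/109610 -311973/21922; -311973/21922 109447/21922]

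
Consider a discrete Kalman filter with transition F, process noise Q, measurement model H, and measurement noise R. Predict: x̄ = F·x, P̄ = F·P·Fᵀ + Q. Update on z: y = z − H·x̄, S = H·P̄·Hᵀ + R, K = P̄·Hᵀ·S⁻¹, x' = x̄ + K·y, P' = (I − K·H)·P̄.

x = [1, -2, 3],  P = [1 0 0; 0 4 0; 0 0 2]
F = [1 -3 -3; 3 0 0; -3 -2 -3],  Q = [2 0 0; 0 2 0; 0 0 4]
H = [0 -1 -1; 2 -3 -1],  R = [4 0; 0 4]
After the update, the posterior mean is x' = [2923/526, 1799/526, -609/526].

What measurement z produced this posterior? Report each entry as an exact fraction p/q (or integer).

x̄ = F·x = [-2, 3, -8]
P̄ = F·P·Fᵀ + Q = [57 3 39; 3 11 -9; 39 -9 47]
S = H·P̄·Hᵀ + R = [44 -40; -40 132]
K = P̄·Hᵀ·S⁻¹ = [-363/526 153/526; -123/526 -109/526; -337/526 129/526]
x' − x̄ = [3975/526, 221/526, 3599/526] = K·y
y = (KᵀK)⁻¹·Kᵀ·(x' − x̄) = [-8, 7]
z = y + H·x̄ = [-8, 7] + [5, -5] = [-3, 2]

z = [-3, 2]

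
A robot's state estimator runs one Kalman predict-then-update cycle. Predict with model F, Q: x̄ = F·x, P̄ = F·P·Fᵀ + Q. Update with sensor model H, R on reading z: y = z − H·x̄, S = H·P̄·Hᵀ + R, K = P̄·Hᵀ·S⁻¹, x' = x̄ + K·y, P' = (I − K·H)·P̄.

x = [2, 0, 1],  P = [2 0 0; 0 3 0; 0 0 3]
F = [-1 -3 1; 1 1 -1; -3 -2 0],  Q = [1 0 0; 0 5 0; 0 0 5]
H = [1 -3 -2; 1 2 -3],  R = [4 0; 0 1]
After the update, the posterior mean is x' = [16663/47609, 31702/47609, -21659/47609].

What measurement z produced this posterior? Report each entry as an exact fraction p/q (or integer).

z = [-1, 3]

x̄ = F·x = [-1, 1, -6]
P̄ = F·P·Fᵀ + Q = [33 -14 24; -14 13 -12; 24 -12 35]
S = H·P̄·Hᵀ + R = [138 -1; -1 345]
K = P̄·Hᵀ·S⁻¹ = [9248/47609 -9219/47609; -9957/47609 6595/47609; -3555/47609 -14500/47609]
x' − x̄ = [64272/47609, -15907/47609, 263995/47609] = K·y
y = (KᵀK)⁻¹·Kᵀ·(x' − x̄) = [-9, -16]
z = y + H·x̄ = [-9, -16] + [8, 19] = [-1, 3]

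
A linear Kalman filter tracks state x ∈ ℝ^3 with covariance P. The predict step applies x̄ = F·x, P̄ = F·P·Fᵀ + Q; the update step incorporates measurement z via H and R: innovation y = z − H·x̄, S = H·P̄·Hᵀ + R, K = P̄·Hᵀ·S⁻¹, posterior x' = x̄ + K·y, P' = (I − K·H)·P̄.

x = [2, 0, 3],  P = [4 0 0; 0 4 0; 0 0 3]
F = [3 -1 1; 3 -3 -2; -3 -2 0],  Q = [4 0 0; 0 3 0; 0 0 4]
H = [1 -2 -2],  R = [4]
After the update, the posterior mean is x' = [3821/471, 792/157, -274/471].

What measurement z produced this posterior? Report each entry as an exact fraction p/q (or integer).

x̄ = F·x = [9, 0, -6]
P̄ = F·P·Fᵀ + Q = [47 42 -28; 42 87 -12; -28 -12 56]
S = H·P̄·Hᵀ + R = [471]
K = P̄·Hᵀ·S⁻¹ = [19/471; -36/157; -116/471]
x' − x̄ = [-418/471, 792/157, 2552/471] = K·y
y = (KᵀK)⁻¹·Kᵀ·(x' − x̄) = [-22]
z = y + H·x̄ = [-22] + [21] = [-1]

z = [-1]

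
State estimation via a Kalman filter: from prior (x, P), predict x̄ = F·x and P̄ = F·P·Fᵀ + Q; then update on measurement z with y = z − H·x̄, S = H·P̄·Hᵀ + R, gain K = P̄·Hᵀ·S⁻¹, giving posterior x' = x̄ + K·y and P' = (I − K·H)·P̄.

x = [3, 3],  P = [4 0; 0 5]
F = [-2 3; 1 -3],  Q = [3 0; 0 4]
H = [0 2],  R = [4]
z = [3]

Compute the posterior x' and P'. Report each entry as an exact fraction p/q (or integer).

x' = [-157/36, 49/36]
P' = [647/54 -53/54; -53/54 53/54]

x̄ = F·x = [3, -6]
P̄ = F·P·Fᵀ + Q = [64 -53; -53 53]
y = z − H·x̄ = [15]
S = H·P̄·Hᵀ + R = [216]
K = P̄·Hᵀ·S⁻¹ = [-53/108; 53/108]
x' = x̄ + K·y = [-157/36, 49/36]
P' = (I − K·H)·P̄ = [647/54 -53/54; -53/54 53/54]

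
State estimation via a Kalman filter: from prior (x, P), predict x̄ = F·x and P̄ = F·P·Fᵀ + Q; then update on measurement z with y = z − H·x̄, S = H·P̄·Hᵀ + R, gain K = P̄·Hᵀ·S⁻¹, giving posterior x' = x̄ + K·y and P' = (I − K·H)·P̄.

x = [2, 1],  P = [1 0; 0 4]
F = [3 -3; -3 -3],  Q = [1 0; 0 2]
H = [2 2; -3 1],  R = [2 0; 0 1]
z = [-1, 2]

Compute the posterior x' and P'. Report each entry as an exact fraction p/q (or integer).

x' = [-5659/9290, 52/4645]
P' = [869/9290 146/4645; 146/4645 1581/4645]

x̄ = F·x = [3, -9]
P̄ = F·P·Fᵀ + Q = [46 27; 27 47]
y = z − H·x̄ = [11, 20]
S = H·P̄·Hᵀ + R = [590 -290; -290 300]
K = P̄·Hᵀ·S⁻¹ = [1161/9290 -463/1858; 1727/4645 1143/4645]
x' = x̄ + K·y = [-5659/9290, 52/4645]
P' = (I − K·H)·P̄ = [869/9290 146/4645; 146/4645 1581/4645]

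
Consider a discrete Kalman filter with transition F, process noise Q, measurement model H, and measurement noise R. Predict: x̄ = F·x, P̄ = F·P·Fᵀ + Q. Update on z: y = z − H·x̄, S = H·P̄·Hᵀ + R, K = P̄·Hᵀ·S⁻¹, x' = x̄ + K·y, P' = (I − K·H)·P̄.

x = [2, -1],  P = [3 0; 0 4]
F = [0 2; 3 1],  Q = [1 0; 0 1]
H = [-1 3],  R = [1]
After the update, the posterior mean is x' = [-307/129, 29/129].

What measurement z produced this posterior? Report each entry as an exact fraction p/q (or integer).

x̄ = F·x = [-2, 5]
P̄ = F·P·Fᵀ + Q = [17 8; 8 32]
S = H·P̄·Hᵀ + R = [258]
K = P̄·Hᵀ·S⁻¹ = [7/258; 44/129]
x' − x̄ = [-49/129, -616/129] = K·y
y = (KᵀK)⁻¹·Kᵀ·(x' − x̄) = [-14]
z = y + H·x̄ = [-14] + [17] = [3]

z = [3]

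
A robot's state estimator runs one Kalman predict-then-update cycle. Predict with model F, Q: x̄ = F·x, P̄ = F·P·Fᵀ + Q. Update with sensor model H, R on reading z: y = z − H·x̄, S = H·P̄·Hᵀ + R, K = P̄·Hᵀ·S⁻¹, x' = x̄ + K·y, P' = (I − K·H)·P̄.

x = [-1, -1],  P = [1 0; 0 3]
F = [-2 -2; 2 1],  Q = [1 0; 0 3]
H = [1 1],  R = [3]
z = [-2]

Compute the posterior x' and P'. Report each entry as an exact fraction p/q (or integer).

x̄ = F·x = [4, -3]
P̄ = F·P·Fᵀ + Q = [17 -10; -10 10]
y = z − H·x̄ = [-3]
S = H·P̄·Hᵀ + R = [10]
K = P̄·Hᵀ·S⁻¹ = [7/10; 0]
x' = x̄ + K·y = [19/10, -3]
P' = (I − K·H)·P̄ = [121/10 -10; -10 10]

x' = [19/10, -3]
P' = [121/10 -10; -10 10]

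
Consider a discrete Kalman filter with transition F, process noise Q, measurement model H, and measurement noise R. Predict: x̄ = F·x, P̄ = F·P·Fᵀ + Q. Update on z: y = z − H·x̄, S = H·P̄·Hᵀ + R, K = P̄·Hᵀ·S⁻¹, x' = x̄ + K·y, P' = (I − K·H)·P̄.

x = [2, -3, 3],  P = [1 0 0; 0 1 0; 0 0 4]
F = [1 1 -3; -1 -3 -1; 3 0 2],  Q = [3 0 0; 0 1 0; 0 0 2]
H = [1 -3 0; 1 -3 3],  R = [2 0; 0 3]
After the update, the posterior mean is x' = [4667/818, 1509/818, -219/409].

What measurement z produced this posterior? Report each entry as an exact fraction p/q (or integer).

x̄ = F·x = [-10, 4, 12]
P̄ = F·P·Fᵀ + Q = [41 8 -21; 8 15 -11; -21 -11 27]
S = H·P̄·Hᵀ + R = [130 164; 164 446]
K = P̄·Hᵀ·S⁻¹ = [7563/15542 -2192/7771; -2511/15542 -758/7771; -2475/7771 5061/15542]
x' − x̄ = [12847/818, -1763/818, -5127/409] = K·y
y = (KᵀK)⁻¹·Kᵀ·(x' − x̄) = [23, -16]
z = y + H·x̄ = [23, -16] + [-22, 14] = [1, -2]

z = [1, -2]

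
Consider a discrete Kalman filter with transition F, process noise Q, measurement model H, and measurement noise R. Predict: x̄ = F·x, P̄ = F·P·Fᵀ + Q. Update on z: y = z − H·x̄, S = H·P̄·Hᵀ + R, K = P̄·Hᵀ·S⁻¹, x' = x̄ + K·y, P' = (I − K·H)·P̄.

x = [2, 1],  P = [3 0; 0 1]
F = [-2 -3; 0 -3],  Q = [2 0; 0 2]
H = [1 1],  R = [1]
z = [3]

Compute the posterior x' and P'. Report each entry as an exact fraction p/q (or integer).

x̄ = F·x = [-7, -3]
P̄ = F·P·Fᵀ + Q = [23 9; 9 11]
y = z − H·x̄ = [13]
S = H·P̄·Hᵀ + R = [53]
K = P̄·Hᵀ·S⁻¹ = [32/53; 20/53]
x' = x̄ + K·y = [45/53, 101/53]
P' = (I − K·H)·P̄ = [195/53 -163/53; -163/53 183/53]

x' = [45/53, 101/53]
P' = [195/53 -163/53; -163/53 183/53]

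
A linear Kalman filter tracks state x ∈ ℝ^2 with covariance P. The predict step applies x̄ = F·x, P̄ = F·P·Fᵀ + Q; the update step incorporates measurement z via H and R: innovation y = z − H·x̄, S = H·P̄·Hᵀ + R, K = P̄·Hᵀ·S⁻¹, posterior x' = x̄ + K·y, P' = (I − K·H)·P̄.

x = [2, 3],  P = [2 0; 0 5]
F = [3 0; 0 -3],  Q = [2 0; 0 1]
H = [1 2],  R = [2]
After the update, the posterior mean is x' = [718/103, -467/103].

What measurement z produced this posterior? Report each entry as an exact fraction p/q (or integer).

x̄ = F·x = [6, -9]
P̄ = F·P·Fᵀ + Q = [20 0; 0 46]
S = H·P̄·Hᵀ + R = [206]
K = P̄·Hᵀ·S⁻¹ = [10/103; 46/103]
x' − x̄ = [100/103, 460/103] = K·y
y = (KᵀK)⁻¹·Kᵀ·(x' − x̄) = [10]
z = y + H·x̄ = [10] + [-12] = [-2]

z = [-2]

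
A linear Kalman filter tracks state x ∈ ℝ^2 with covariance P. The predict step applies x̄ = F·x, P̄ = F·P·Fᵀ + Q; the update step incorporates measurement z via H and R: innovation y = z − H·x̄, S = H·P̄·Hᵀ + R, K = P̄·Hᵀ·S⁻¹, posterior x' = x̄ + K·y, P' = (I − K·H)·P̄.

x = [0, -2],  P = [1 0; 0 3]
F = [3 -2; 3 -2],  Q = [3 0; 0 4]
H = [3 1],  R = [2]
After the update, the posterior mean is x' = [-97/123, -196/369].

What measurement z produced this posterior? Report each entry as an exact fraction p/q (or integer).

x̄ = F·x = [4, 4]
P̄ = F·P·Fᵀ + Q = [24 21; 21 25]
S = H·P̄·Hᵀ + R = [369]
K = P̄·Hᵀ·S⁻¹ = [31/123; 88/369]
x' − x̄ = [-589/123, -1672/369] = K·y
y = (KᵀK)⁻¹·Kᵀ·(x' − x̄) = [-19]
z = y + H·x̄ = [-19] + [16] = [-3]

z = [-3]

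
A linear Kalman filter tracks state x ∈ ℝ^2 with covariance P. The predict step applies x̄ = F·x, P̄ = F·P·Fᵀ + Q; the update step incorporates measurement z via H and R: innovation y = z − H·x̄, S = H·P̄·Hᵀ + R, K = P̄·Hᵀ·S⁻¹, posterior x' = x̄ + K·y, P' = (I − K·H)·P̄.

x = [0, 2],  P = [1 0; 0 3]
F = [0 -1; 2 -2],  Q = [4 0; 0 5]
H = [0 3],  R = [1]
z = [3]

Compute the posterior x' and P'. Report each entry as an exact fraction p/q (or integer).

x' = [-11/19, 37/38]
P' = [503/95 3/95; 3/95 21/190]

x̄ = F·x = [-2, -4]
P̄ = F·P·Fᵀ + Q = [7 6; 6 21]
y = z − H·x̄ = [15]
S = H·P̄·Hᵀ + R = [190]
K = P̄·Hᵀ·S⁻¹ = [9/95; 63/190]
x' = x̄ + K·y = [-11/19, 37/38]
P' = (I − K·H)·P̄ = [503/95 3/95; 3/95 21/190]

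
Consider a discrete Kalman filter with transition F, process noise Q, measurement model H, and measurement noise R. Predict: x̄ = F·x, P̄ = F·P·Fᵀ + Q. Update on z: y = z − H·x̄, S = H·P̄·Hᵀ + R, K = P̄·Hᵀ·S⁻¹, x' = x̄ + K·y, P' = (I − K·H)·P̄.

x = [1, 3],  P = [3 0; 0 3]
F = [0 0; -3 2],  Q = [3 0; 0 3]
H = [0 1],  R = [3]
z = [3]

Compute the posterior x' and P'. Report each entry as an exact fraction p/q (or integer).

x' = [0, 3]
P' = [3 0; 0 14/5]

x̄ = F·x = [0, 3]
P̄ = F·P·Fᵀ + Q = [3 0; 0 42]
y = z − H·x̄ = [0]
S = H·P̄·Hᵀ + R = [45]
K = P̄·Hᵀ·S⁻¹ = [0; 14/15]
x' = x̄ + K·y = [0, 3]
P' = (I − K·H)·P̄ = [3 0; 0 14/5]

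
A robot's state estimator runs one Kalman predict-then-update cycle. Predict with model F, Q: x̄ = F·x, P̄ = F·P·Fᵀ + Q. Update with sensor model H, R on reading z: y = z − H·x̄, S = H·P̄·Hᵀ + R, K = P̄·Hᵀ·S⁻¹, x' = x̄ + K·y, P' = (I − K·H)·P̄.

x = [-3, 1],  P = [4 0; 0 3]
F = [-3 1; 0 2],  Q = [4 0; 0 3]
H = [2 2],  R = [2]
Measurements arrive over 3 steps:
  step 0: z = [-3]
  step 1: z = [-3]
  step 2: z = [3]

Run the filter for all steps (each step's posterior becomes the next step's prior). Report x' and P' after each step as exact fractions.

step 0: x' = [29/47, -95/47], P' = [1261/141 -404/47; -404/47 411/47]
step 1: x' = [1330/3357, -711/373], P' = [75410/30213 -7262/3357; -7262/3357 869/373]
step 2: x' = [297236/120677, -121865/120677], P' = [301261/120677 -261372/120677; -261372/120677 1407429/603385]

step 0: x̄ = F·x = [10, 2]
step 0: P̄ = F·P·Fᵀ + Q = [43 6; 6 15]
step 0: y = z − H·x̄ = [-27]
step 0: S = H·P̄·Hᵀ + R = [282]
step 0: K = P̄·Hᵀ·S⁻¹ = [49/141; 7/47]
step 0: x' = x̄ + K·y = [29/47, -95/47]
step 0: P' = (I − K·H)·P̄ = [1261/141 -404/47; -404/47 411/47]
step 1: x̄ = F·x = [-182/47, -190/47]
step 1: P̄ = F·P·Fᵀ + Q = [6806/47 3246/47; 3246/47 1785/47]
step 1: y = z − H·x̄ = [603/47]
step 1: S = H·P̄·Hᵀ + R = [60426/47]
step 1: K = P̄·Hᵀ·S⁻¹ = [10052/30213; 559/3357]
step 1: x' = x̄ + K·y = [1330/3357, -711/373]
step 1: P' = (I − K·H)·P̄ = [75410/30213 -7262/3357; -7262/3357 869/373]
step 2: x̄ = F·x = [-3463/1119, -1422/373]
step 2: P̄ = F·P·Fᵀ + Q = [140231/3357 19738/1119; 19738/1119 4595/373]
step 2: y = z − H·x̄ = [18815/1119]
step 2: S = H·P̄·Hᵀ + R = [1206770/3357]
step 2: K = P̄·Hᵀ·S⁻¹ = [39889/120677; 100569/603385]
step 2: x' = x̄ + K·y = [297236/120677, -121865/120677]
step 2: P' = (I − K·H)·P̄ = [301261/120677 -261372/120677; -261372/120677 1407429/603385]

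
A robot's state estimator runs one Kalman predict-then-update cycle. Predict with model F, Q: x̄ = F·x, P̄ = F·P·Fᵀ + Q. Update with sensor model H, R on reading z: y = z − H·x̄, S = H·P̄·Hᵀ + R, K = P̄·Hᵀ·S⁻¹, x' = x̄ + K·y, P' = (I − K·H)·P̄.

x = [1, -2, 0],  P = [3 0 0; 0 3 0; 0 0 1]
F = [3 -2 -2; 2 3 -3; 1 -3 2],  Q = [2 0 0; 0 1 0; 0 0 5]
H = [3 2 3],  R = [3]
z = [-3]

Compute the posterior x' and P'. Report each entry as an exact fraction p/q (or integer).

x' = [-173/1117, -5763/1117, 2935/1117]
P' = [3609/1117 -858/1117 -2821/1117; -858/1117 53508/1117 -34779/1117; -2821/1117 -34779/1117 26139/1117]

x̄ = F·x = [7, -4, 7]
P̄ = F·P·Fᵀ + Q = [45 6 23; 6 49 -27; 23 -27 39]
y = z − H·x̄ = [-37]
S = H·P̄·Hᵀ + R = [1117]
K = P̄·Hᵀ·S⁻¹ = [216/1117; 35/1117; 132/1117]
x' = x̄ + K·y = [-173/1117, -5763/1117, 2935/1117]
P' = (I − K·H)·P̄ = [3609/1117 -858/1117 -2821/1117; -858/1117 53508/1117 -34779/1117; -2821/1117 -34779/1117 26139/1117]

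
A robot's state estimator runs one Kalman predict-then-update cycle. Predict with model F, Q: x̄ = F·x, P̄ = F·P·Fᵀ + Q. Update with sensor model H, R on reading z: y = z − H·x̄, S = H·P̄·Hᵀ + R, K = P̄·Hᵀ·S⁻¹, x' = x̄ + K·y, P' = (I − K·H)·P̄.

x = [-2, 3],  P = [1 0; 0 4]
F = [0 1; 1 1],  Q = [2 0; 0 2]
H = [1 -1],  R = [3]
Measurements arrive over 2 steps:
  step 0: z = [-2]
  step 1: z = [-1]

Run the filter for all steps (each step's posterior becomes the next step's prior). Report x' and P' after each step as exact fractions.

step 0: x' = [2, 5/2], P' = [11/2 19/4; 19/4 47/8]
step 1: x' = [57/25, 88/25], P' = [727/100 793/100; 793/100 1087/100]

step 0: x̄ = F·x = [3, 1]
step 0: P̄ = F·P·Fᵀ + Q = [6 4; 4 7]
step 0: y = z − H·x̄ = [-4]
step 0: S = H·P̄·Hᵀ + R = [8]
step 0: K = P̄·Hᵀ·S⁻¹ = [1/4; -3/8]
step 0: x' = x̄ + K·y = [2, 5/2]
step 0: P' = (I − K·H)·P̄ = [11/2 19/4; 19/4 47/8]
step 1: x̄ = F·x = [5/2, 9/2]
step 1: P̄ = F·P·Fᵀ + Q = [63/8 85/8; 85/8 183/8]
step 1: y = z − H·x̄ = [1]
step 1: S = H·P̄·Hᵀ + R = [25/2]
step 1: K = P̄·Hᵀ·S⁻¹ = [-11/50; -49/50]
step 1: x' = x̄ + K·y = [57/25, 88/25]
step 1: P' = (I − K·H)·P̄ = [727/100 793/100; 793/100 1087/100]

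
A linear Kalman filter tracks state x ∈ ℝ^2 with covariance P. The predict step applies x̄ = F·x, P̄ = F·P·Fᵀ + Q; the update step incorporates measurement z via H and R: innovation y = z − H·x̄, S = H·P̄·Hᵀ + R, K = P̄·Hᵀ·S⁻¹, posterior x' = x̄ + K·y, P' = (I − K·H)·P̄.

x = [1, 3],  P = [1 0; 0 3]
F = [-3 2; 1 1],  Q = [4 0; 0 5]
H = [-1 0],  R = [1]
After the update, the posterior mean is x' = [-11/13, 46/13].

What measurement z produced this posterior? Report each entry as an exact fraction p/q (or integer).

x̄ = F·x = [3, 4]
P̄ = F·P·Fᵀ + Q = [25 3; 3 9]
S = H·P̄·Hᵀ + R = [26]
K = P̄·Hᵀ·S⁻¹ = [-25/26; -3/26]
x' − x̄ = [-50/13, -6/13] = K·y
y = (KᵀK)⁻¹·Kᵀ·(x' − x̄) = [4]
z = y + H·x̄ = [4] + [-3] = [1]

z = [1]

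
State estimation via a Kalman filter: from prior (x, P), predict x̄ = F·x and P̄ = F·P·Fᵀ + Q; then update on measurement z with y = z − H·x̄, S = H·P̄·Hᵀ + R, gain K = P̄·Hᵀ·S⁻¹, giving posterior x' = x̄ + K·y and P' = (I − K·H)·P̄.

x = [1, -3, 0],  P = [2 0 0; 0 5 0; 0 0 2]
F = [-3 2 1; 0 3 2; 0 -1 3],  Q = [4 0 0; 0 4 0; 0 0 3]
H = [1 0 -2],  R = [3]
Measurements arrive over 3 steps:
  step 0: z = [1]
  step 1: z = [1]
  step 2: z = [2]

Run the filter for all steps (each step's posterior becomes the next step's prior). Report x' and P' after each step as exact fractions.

step 0: x' = [-671/167, -863/167, -395/167], P' = [4644/167 3598/167 2244/167; 3598/167 7919/167 1739/167; 2244/167 1739/167 1206/167]
step 1: x' = [-187056/113231, -2346190/113231, -150697/113231], P' = [1507998/113231 3323777/113231 676725/113231; 3323777/113231 62469480/113231 1624465/113231; 676725/113231 1624465/113231 384273/113231]
step 2: x' = [-1047311247/900394378, -3521864432/450197189, -705802574/450197189], P' = [12186399055/900394378 10328329842/450197189 2708795785/450197189; 10328329842/450197189 154305901852/450197189 4638830847/450197189; 2708795785/450197189 4638830847/450197189 1523016410/450197189]

step 0: x̄ = F·x = [-9, -9, 3]
step 0: P̄ = F·P·Fᵀ + Q = [44 34 -4; 34 57 -3; -4 -3 26]
step 0: y = z − H·x̄ = [16]
step 0: S = H·P̄·Hᵀ + R = [167]
step 0: K = P̄·Hᵀ·S⁻¹ = [52/167; 40/167; -56/167]
step 0: x' = x̄ + K·y = [-671/167, -863/167, -395/167]
step 0: P' = (I − K·H)·P̄ = [4644/167 3598/167 2244/167; 3598/167 7919/167 1739/167; 2244/167 1739/167 1206/167]
step 1: x̄ = F·x = [-108/167, -3379/167, -322/167]
step 1: P̄ = F·P·Fᵀ + Q = [25662/167 16253/167 -12927/167; 16253/167 97631/167 -4348/167; -12927/167 -4348/167 8840/167]
step 1: y = z − H·x̄ = [-369/167]
step 1: S = H·P̄·Hᵀ + R = [113231/167]
step 1: K = P̄·Hᵀ·S⁻¹ = [51516/113231; 24949/113231; -30607/113231]
step 1: x' = x̄ + K·y = [-187056/113231, -2346190/113231, -150697/113231]
step 1: P' = (I − K·H)·P̄ = [1507998/113231 3323777/113231 676725/113231; 3323777/113231 62469480/113231 1624465/113231; 676725/113231 1624465/113231 384273/113231]
step 2: x̄ = F·x = [-4281909/113231, -7339964/113231, 1894099/113231]
step 2: P̄ = F·P·Fᵀ + Q = [226839285/113231 352982338/113231 -111783010/113231; 352982338/113231 583708916/113231 -173731547/113231; -111783010/113231 -173731547/113231 56520840/113231]
step 2: y = z − H·x̄ = [8296569/113231]
step 2: S = H·P̄·Hᵀ + R = [900394378/113231]
step 2: K = P̄·Hᵀ·S⁻¹ = [450405305/900394378; 350222716/450197189; -112412345/450197189]
step 2: x' = x̄ + K·y = [-1047311247/900394378, -3521864432/450197189, -705802574/450197189]
step 2: P' = (I − K·H)·P̄ = [12186399055/900394378 10328329842/450197189 2708795785/450197189; 10328329842/450197189 154305901852/450197189 4638830847/450197189; 2708795785/450197189 4638830847/450197189 1523016410/450197189]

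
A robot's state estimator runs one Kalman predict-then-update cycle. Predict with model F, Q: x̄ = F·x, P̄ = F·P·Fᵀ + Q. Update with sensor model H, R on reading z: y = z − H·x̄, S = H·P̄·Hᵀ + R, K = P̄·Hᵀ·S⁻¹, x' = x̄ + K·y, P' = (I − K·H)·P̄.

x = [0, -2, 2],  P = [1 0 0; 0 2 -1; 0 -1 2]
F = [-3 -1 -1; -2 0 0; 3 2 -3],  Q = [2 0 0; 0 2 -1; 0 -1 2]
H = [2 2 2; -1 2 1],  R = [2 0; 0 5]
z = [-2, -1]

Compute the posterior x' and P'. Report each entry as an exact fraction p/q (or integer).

x' = [1521/3377, 1665/3377, -6761/3377]
P' = [9342/3377 9607/3377 -18047/3377; 9607/3377 16751/3377 -26050/3377; -18047/3377 -26050/3377 44548/3377]

x̄ = F·x = [0, 0, -10]
P̄ = F·P·Fᵀ + Q = [13 6 -8; 6 6 -7; -8 -7 49]
y = z − H·x̄ = [18, 9]
S = H·P̄·Hᵀ + R = [202 66; 66 55]
K = P̄·Hᵀ·S⁻¹ = [82/307 -1635/3377; 28/307 -431/3377; 41/307 2099/3377]
x' = x̄ + K·y = [1521/3377, 1665/3377, -6761/3377]
P' = (I − K·H)·P̄ = [9342/3377 9607/3377 -18047/3377; 9607/3377 16751/3377 -26050/3377; -18047/3377 -26050/3377 44548/3377]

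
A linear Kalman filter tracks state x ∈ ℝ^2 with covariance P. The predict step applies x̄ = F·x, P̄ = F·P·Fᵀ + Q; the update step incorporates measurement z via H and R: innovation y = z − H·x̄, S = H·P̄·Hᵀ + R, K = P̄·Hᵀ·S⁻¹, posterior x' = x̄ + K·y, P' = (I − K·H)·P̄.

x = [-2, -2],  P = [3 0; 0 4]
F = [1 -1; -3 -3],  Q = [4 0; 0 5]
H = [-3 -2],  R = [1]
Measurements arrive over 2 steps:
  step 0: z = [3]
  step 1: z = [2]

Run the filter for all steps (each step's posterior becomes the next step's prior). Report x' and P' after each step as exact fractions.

step 0: x' = [-351/136, 327/136], P' = [989/136 -1477/136; -1477/136 6719/408]
step 1: x' = [-43407/19718, 135773/59154], P' = [54071/29577 -25882/9859; -25882/9859 118664/29577]

step 0: x̄ = F·x = [0, 12]
step 0: P̄ = F·P·Fᵀ + Q = [11 3; 3 68]
step 0: y = z − H·x̄ = [27]
step 0: S = H·P̄·Hᵀ + R = [408]
step 0: K = P̄·Hᵀ·S⁻¹ = [-13/136; -145/408]
step 0: x' = x̄ + K·y = [-351/136, 327/136]
step 0: P' = (I − K·H)·P̄ = [989/136 -1477/136; -1477/136 6719/408]
step 1: x̄ = F·x = [-339/68, 9/17]
step 1: P̄ = F·P·Fᵀ + Q = [5045/102 469/17; 469/17 394/17]
step 1: y = z − H·x̄ = [-809/68]
step 1: S = H·P̄·Hᵀ + R = [29577/34]
step 1: K = P̄·Hᵀ·S⁻¹ = [-2307/9859; -4390/29577]
step 1: x' = x̄ + K·y = [-43407/19718, 135773/59154]
step 1: P' = (I − K·H)·P̄ = [54071/29577 -25882/9859; -25882/9859 118664/29577]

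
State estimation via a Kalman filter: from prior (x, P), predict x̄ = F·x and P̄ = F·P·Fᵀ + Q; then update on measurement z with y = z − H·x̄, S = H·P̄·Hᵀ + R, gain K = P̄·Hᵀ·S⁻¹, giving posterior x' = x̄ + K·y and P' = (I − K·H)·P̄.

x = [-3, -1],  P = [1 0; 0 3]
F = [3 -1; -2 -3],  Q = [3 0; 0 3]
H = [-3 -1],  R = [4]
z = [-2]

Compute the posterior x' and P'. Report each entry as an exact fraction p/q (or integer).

x' = [-712/191, 2450/191]
P' = [561/191 -1491/191; -1491/191 4645/191]

x̄ = F·x = [-8, 9]
P̄ = F·P·Fᵀ + Q = [15 3; 3 34]
y = z − H·x̄ = [-17]
S = H·P̄·Hᵀ + R = [191]
K = P̄·Hᵀ·S⁻¹ = [-48/191; -43/191]
x' = x̄ + K·y = [-712/191, 2450/191]
P' = (I − K·H)·P̄ = [561/191 -1491/191; -1491/191 4645/191]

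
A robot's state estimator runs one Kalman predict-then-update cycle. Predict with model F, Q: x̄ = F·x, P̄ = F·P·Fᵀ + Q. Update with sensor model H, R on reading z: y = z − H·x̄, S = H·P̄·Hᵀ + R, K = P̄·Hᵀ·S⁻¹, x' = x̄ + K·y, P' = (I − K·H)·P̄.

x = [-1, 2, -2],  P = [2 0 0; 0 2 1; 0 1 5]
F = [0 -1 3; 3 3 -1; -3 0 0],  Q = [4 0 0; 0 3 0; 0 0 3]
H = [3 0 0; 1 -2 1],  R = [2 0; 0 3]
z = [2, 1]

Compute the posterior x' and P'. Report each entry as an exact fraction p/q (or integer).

x̄ = F·x = [-8, 5, 3]
P̄ = F·P·Fᵀ + Q = [45 -11 0; -11 38 -18; 0 -18 21]
y = z − H·x̄ = [26, 16]
S = H·P̄·Hᵀ + R = [407 201; 201 337]
K = P̄·Hᵀ·S⁻¹ = [16014/48379 67/48379; 4992/48379 -18051/48379; -11457/96758 23199/96758]
x' = x̄ + K·y = [30404/48379, 82871/48379, 181788/48379]
P' = (I − K·H)·P̄ = [10676/48379 3328/48379 -3819/48379; 3328/48379 107783/48379 158085/48379; -3819/48379 158085/48379 709575/96758]

x' = [30404/48379, 82871/48379, 181788/48379]
P' = [10676/48379 3328/48379 -3819/48379; 3328/48379 107783/48379 158085/48379; -3819/48379 158085/48379 709575/96758]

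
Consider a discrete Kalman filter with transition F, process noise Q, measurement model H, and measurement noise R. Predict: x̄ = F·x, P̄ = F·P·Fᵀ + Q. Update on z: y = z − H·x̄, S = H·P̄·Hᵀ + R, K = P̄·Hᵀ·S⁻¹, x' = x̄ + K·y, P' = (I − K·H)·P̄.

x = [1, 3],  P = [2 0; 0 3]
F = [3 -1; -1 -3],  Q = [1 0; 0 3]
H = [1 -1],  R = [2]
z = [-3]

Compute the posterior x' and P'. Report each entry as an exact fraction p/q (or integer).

x' = [-247/50, -123/50]
P' = [739/50 701/50; 701/50 759/50]

x̄ = F·x = [0, -10]
P̄ = F·P·Fᵀ + Q = [22 3; 3 32]
y = z − H·x̄ = [-13]
S = H·P̄·Hᵀ + R = [50]
K = P̄·Hᵀ·S⁻¹ = [19/50; -29/50]
x' = x̄ + K·y = [-247/50, -123/50]
P' = (I − K·H)·P̄ = [739/50 701/50; 701/50 759/50]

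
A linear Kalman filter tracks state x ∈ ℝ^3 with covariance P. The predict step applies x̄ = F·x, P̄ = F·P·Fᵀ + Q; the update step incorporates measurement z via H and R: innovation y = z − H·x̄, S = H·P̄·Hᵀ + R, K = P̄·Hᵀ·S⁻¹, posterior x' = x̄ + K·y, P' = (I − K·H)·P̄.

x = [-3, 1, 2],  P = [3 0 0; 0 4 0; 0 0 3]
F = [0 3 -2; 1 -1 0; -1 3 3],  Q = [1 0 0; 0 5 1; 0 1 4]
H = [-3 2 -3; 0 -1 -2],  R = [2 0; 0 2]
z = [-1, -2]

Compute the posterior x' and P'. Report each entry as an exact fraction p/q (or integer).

x' = [-336023/92921, -229872/92921, 214030/92921]
P' = [625538/92921 495774/92921 -281028/92921; 495774/92921 438704/92921 -208826/92921; -281028/92921 -208826/92921 144732/92921]

x̄ = F·x = [-1, -4, 12]
P̄ = F·P·Fᵀ + Q = [49 -12 18; -12 12 -14; 18 -14 70]
y = z − H·x̄ = [40, 18]
S = H·P̄·Hᵀ + R = [1757 482; 482 238]
K = P̄·Hᵀ·S⁻¹ = [-20991/92921 33141/92921; 8282/92921 -10526/92921; -4382/92921 -40319/92921]
x' = x̄ + K·y = [-336023/92921, -229872/92921, 214030/92921]
P' = (I − K·H)·P̄ = [625538/92921 495774/92921 -281028/92921; 495774/92921 438704/92921 -208826/92921; -281028/92921 -208826/92921 144732/92921]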